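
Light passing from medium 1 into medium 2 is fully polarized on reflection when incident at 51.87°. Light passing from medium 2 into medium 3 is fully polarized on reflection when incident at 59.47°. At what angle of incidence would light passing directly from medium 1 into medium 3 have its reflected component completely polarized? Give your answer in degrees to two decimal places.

Each Brewster angle gives a ratio: n₂/n₁ = tan 51.87° = 1.2740, n₃/n₂ = tan 59.47° = 1.6956.
n₃/n₁ = 2.1602. Then tan θ_B(1→3) = n₃/n₁, so θ_B(1→3) = arctan(2.1602) = 65.16°.

θ_B ≈ 65.16°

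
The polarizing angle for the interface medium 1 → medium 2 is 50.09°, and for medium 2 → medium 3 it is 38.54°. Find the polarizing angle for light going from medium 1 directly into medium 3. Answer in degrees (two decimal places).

θ_B ≈ 43.60°

tan θ_B(1→2) = n₂/n₁ = tan 50.09° = 1.1956.
tan θ_B(2→3) = n₃/n₂ = tan 38.54° = 0.7966.
Multiplying, n₃/n₁ = 1.1956 × 0.7966 = 0.9524, and θ_B(1→3) = arctan 0.9524 = 43.60°.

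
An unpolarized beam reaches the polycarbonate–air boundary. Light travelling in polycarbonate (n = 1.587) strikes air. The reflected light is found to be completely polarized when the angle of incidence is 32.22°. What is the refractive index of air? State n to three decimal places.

At the polarizing angle, tan θ_B = n₂/n₁ with n₁ on the incident side (polycarbonate) and n₂ on the transmitted side (air).
n₂ = n₁ tan θ_B = 1.587 × tan 32.22° = 1.000.

n ≈ 1.000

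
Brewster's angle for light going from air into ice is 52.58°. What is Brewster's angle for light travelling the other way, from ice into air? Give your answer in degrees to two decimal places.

θ_B' ≈ 37.42°

Reversing the direction swaps n₁ and n₂, so tan θ_B' = 1/tan θ_B and θ_B' = 90° − θ_B.
Hence θ_B' = 90° − 52.58° = 37.42°.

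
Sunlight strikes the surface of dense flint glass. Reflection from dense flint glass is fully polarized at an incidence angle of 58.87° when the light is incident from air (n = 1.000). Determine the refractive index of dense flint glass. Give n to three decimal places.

n ≈ 1.656

Full polarization of the reflected beam means tan θ_B = n₂/n₁, where n₁ is the incident medium (air).
n₂ = n₁ tan θ_B = 1.000 × tan 58.87° = 1.656.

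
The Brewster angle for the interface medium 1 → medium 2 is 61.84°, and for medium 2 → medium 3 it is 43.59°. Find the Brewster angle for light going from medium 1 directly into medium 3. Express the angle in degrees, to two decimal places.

θ_B ≈ 60.65°

n₂/n₁ = tan 61.84° = 1.8681 and n₃/n₂ = tan 43.59° = 0.9520.
Multiplying, n₃/n₁ = 1.8681 × 0.9520 = 1.7784, and θ_B(1→3) = arctan 1.7784 = 60.65°.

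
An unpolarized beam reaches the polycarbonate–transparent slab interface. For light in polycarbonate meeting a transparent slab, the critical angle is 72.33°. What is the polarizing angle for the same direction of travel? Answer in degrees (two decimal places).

θ_B ≈ 43.62°

sin θ_c = n₂/n₁, so n₂/n₁ = sin 72.33° = 0.9528.
Brewster: tan θ_B = n₂/n₁ = 0.9528.
θ_B = arctan(0.9528) = 43.62°.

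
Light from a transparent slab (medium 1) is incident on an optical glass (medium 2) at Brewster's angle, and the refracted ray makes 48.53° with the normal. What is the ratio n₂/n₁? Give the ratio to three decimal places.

At Brewster incidence θ_B = 90° − θ_t = 90° − 48.53° = 41.47°.
Then n₂/n₁ = tan θ_B = tan 41.47° = 0.884.

n₂/n₁ ≈ 0.884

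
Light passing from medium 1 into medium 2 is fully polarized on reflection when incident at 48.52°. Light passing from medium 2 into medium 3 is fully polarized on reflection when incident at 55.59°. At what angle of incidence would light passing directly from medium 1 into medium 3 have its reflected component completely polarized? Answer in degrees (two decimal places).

Each Brewster angle gives a ratio: n₂/n₁ = tan 48.52° = 1.1311, n₃/n₂ = tan 55.59° = 1.4599.
n₃/n₁ = 1.6513. Then tan θ_B(1→3) = n₃/n₁, so θ_B(1→3) = arctan(1.6513) = 58.80°.

θ_B ≈ 58.80°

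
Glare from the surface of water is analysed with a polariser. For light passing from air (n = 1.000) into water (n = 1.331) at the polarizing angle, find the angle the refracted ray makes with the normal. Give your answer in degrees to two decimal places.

First find Brewster's angle: tan θ_B = 1.331/1.000 = 1.3310, giving θ_B = 53.08°.
At Brewster's angle the reflected and refracted rays are perpendicular, so θ_t = 90° − θ_B = 90° − 53.08° = 36.92°.

θ_t ≈ 36.92°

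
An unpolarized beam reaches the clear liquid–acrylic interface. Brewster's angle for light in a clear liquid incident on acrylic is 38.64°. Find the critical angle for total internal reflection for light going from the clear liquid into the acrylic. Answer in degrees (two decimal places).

θ_c ≈ 53.08°

n₂/n₁ = tan 38.64° = 0.7994; the critical angle satisfies sin θ_c = n₂/n₁.
θ_c = arcsin(0.7994) = 53.08°.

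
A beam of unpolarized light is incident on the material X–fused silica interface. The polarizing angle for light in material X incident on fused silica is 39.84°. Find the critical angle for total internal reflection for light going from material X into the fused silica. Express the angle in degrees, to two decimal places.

From Brewster, n₂/n₁ = tan θ_B = tan 39.84° = 0.8344.
Then sin θ_c = n₂/n₁ = 0.8344, so θ_c = arcsin 0.8344 = 56.55°.

θ_c ≈ 56.55°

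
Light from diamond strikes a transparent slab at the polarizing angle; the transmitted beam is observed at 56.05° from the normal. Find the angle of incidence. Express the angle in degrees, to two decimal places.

Brewster's condition makes the reflected and refracted beams perpendicular: θ_B + θ_t = 90°.
So θ_B = 90° − θ_t = 90° − 56.05° = 33.95°.

θ_B ≈ 33.95°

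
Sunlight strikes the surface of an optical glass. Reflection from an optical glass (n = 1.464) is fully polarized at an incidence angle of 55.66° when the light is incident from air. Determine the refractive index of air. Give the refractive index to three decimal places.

n ≈ 1.000

Brewster's law: tan θ_B = n₂/n₁ (light incident in air, refracted into an optical glass).
n₁ = n₂ / tan θ_B = 1.464 / tan 55.66° = 1.000.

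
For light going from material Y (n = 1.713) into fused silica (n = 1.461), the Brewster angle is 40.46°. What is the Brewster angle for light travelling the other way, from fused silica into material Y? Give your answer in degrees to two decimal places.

θ_B' ≈ 49.54°

Reversing the direction swaps n₁ and n₂, so tan θ_B' = 1/tan θ_B and θ_B' = 90° − θ_B.
Hence θ_B' = 90° − 40.46° = 49.54°.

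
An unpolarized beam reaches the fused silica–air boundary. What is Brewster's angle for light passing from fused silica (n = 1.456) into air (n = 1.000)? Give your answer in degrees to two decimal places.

θ_B ≈ 34.48°

The reflected p-component vanishes when tan θ_B = n₂/n₁.
Brewster's condition: tan θ_B = n₂/n₁ = 1.000/1.456 = 0.6868.
θ_B = arctan(0.6868) = 34.48°.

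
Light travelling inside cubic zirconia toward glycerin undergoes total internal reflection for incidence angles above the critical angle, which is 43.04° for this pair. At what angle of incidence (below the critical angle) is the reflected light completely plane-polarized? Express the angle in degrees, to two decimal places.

θ_B ≈ 34.31°

n₂/n₁ = sin θ_c = sin 43.04° = 0.6825.
tan θ_B equals the same ratio, so θ_B = arctan(0.6825) = 34.31°.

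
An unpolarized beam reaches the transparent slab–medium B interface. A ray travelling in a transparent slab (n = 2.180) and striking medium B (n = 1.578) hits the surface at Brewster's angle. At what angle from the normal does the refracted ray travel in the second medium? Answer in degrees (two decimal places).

θ_t ≈ 54.10°

First find Brewster's angle: tan θ_B = 1.578/2.180 = 0.7239, giving θ_B = 35.90°.
The refracted ray is perpendicular to the reflected ray, so θ_t = 90° − θ_B = 54.10°.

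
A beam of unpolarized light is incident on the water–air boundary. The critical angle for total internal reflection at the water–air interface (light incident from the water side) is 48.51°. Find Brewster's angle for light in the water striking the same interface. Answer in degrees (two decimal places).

At the critical angle sin θ_c = n₂/n₁, giving n₂/n₁ = sin 48.51° = 0.7491.
Then tan θ_B = n₂/n₁ = 0.7491, so θ_B = arctan 0.7491 = 36.84°.

θ_B ≈ 36.84°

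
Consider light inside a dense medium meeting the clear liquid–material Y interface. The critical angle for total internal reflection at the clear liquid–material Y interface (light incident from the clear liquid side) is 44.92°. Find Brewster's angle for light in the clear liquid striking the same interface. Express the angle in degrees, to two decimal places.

θ_B ≈ 35.23°

At the critical angle sin θ_c = n₂/n₁, giving n₂/n₁ = sin 44.92° = 0.7061.
Then tan θ_B = n₂/n₁ = 0.7061, so θ_B = arctan 0.7061 = 35.23°.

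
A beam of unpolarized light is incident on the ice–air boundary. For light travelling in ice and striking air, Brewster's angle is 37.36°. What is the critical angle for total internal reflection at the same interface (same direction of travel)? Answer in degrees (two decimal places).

θ_c ≈ 49.77°

tan θ_B = n₂/n₁ = tan 37.36° = 0.7635.
Total internal reflection: sin θ_c = n₂/n₁ = 0.7635.
θ_c = arcsin(0.7635) = 49.77°.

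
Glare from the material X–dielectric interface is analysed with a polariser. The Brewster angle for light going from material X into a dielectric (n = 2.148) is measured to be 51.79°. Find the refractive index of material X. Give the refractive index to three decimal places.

Brewster's law: tan θ_B = n₂/n₁ (light incident in material X, refracted into a dielectric).
n₁ = n₂ / tan θ_B = 2.148 / tan 51.79° = 1.691.

n ≈ 1.691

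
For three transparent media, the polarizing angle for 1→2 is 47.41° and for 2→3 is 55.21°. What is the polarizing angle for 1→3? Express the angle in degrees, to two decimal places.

θ_B ≈ 57.44°

Each Brewster angle gives a ratio: n₂/n₁ = tan 47.41° = 1.0879, n₃/n₂ = tan 55.21° = 1.4393.
n₃/n₁ = 1.5658. Then tan θ_B(1→3) = n₃/n₁, so θ_B(1→3) = arctan(1.5658) = 57.44°.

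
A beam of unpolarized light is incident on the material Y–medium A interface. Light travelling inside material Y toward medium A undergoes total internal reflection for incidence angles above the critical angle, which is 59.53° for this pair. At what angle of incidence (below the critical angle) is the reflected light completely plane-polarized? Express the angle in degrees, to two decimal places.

sin θ_c = n₂/n₁, so n₂/n₁ = sin 59.53° = 0.8619.
Brewster: tan θ_B = n₂/n₁ = 0.8619.
θ_B = arctan(0.8619) = 40.76°.

θ_B ≈ 40.76°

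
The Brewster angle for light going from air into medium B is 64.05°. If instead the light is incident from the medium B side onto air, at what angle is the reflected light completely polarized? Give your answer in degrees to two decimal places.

θ_B' ≈ 25.95°

tan θ_B' = n₁/n₂ = 1/tan θ_B, so θ_B' = 90° − θ_B.
θ_B' = 90° − 64.05° = 25.95°.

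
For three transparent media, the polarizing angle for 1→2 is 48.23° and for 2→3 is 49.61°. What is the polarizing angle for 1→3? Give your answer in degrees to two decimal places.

θ_B ≈ 52.77°

tan θ_B(1→2) = n₂/n₁ = tan 48.23° = 1.1196.
tan θ_B(2→3) = n₃/n₂ = tan 49.61° = 1.1754.
So n₃/n₁ = (n₂/n₁)(n₃/n₂) = 1.1196 × 1.1754 = 1.3160.
θ_B(1→3) = arctan(1.3160) = 52.77°.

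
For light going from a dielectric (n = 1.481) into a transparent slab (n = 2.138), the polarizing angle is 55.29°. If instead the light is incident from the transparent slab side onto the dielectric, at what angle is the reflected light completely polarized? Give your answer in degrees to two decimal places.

θ_B' ≈ 34.71°

The two Brewster angles are complementary: θ_B' = 90° − θ_B = 90° − 55.29° = 34.71°.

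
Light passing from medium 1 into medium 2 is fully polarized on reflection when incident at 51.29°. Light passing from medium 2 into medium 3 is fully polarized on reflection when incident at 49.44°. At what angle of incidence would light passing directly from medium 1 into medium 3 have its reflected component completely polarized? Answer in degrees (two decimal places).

n₂/n₁ = tan 51.29° = 1.2478 and n₃/n₂ = tan 49.44° = 1.1684.
Multiplying, n₃/n₁ = 1.2478 × 1.1684 = 1.4578, and θ_B(1→3) = arctan 1.4578 = 55.55°.

θ_B ≈ 55.55°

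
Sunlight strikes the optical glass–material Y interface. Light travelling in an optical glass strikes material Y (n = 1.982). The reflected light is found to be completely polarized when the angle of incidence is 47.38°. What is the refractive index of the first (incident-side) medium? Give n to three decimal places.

n ≈ 1.824

Brewster's law: tan θ_B = n₂/n₁ (light incident in an optical glass, refracted into material Y).
n₁ = n₂ / tan θ_B = 1.982 / tan 47.38° = 1.824.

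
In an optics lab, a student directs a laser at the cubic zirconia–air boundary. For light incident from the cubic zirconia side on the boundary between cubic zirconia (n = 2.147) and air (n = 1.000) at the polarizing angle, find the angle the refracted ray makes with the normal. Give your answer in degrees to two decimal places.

θ_t ≈ 65.03°

tan θ_B = n₂/n₁ = 1.000/2.147 = 0.4658, so θ_B = 24.97°.
The refracted ray is perpendicular to the reflected ray, so θ_t = 90° − θ_B = 65.03°.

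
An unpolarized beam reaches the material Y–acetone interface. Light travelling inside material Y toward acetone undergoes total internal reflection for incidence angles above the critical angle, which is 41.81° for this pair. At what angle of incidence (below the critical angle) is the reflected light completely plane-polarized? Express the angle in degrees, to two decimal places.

n₂/n₁ = sin θ_c = sin 41.81° = 0.6667.
tan θ_B equals the same ratio, so θ_B = arctan(0.6667) = 33.69°.

θ_B ≈ 33.69°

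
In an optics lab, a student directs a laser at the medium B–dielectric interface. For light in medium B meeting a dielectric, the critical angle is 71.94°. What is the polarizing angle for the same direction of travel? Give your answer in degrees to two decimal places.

θ_B ≈ 43.55°

At the critical angle sin θ_c = n₂/n₁, giving n₂/n₁ = sin 71.94° = 0.9507.
Then tan θ_B = n₂/n₁ = 0.9507, so θ_B = arctan 0.9507 = 43.55°.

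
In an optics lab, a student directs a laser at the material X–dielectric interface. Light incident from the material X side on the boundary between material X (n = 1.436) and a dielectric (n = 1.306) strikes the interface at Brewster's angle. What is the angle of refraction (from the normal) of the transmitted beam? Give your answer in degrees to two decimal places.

First find Brewster's angle: tan θ_B = 1.306/1.436 = 0.9095, giving θ_B = 42.29°.
The refracted ray is perpendicular to the reflected ray, so θ_t = 90° − θ_B = 47.71°.

θ_t ≈ 47.71°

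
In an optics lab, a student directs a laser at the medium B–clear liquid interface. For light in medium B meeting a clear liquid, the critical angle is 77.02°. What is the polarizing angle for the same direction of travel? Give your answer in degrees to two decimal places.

θ_B ≈ 44.26°

At the critical angle sin θ_c = n₂/n₁, giving n₂/n₁ = sin 77.02° = 0.9744.
Then tan θ_B = n₂/n₁ = 0.9744, so θ_B = arctan 0.9744 = 44.26°.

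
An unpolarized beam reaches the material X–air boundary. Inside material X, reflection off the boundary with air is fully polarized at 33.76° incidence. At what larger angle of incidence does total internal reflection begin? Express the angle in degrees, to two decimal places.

θ_c ≈ 41.95°

From Brewster, n₂/n₁ = tan θ_B = tan 33.76° = 0.6684.
Then sin θ_c = n₂/n₁ = 0.6684, so θ_c = arcsin 0.6684 = 41.95°.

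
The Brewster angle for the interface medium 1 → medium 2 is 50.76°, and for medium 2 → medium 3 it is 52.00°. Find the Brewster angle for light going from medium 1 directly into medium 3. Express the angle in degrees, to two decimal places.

n₂/n₁ = tan 50.76° = 1.2244 and n₃/n₂ = tan 52.00° = 1.2799.
Multiplying, n₃/n₁ = 1.2244 × 1.2799 = 1.5671, and θ_B(1→3) = arctan 1.5671 = 57.46°.

θ_B ≈ 57.46°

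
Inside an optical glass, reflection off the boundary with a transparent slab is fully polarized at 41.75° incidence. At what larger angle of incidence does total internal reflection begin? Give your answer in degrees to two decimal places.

θ_c ≈ 63.19°

From Brewster, n₂/n₁ = tan θ_B = tan 41.75° = 0.8925.
Then sin θ_c = n₂/n₁ = 0.8925, so θ_c = arcsin 0.8925 = 63.19°.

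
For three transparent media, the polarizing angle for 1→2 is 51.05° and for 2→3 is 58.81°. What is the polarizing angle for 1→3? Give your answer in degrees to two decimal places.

θ_B ≈ 63.92°

tan θ_B(1→2) = n₂/n₁ = tan 51.05° = 1.2371.
tan θ_B(2→3) = n₃/n₂ = tan 58.81° = 1.6518.
Multiplying, n₃/n₁ = 1.2371 × 1.6518 = 2.0435, and θ_B(1→3) = arctan 2.0435 = 63.92°.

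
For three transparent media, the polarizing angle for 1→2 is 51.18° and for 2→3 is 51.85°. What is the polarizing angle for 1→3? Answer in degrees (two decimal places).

θ_B ≈ 57.71°

tan θ_B(1→2) = n₂/n₁ = tan 51.18° = 1.2429.
tan θ_B(2→3) = n₃/n₂ = tan 51.85° = 1.2731.
Multiplying, n₃/n₁ = 1.2429 × 1.2731 = 1.5822, and θ_B(1→3) = arctan 1.5822 = 57.71°.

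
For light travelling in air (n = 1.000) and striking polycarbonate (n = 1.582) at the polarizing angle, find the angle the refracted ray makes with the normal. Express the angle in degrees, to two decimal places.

θ_t ≈ 32.30°

θ_B = arctan(n₂/n₁) = arctan(1.582/1.000) = 57.70°.
Since θ_B + θ_t = 90° at Brewster incidence, θ_t = 90° − 57.70° = 32.30°.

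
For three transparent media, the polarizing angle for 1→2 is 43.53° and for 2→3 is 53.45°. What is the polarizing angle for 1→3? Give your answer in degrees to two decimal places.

θ_B ≈ 52.03°

Each Brewster angle gives a ratio: n₂/n₁ = tan 43.53° = 0.9500, n₃/n₂ = tan 53.45° = 1.3490.
Multiplying, n₃/n₁ = 0.9500 × 1.3490 = 1.2815, and θ_B(1→3) = arctan 1.2815 = 52.03°.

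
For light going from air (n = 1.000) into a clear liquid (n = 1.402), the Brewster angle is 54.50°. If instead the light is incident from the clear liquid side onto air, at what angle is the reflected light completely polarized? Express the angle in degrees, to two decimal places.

θ_B' ≈ 35.50°

The two Brewster angles are complementary: θ_B' = 90° − θ_B = 90° − 54.50° = 35.50°.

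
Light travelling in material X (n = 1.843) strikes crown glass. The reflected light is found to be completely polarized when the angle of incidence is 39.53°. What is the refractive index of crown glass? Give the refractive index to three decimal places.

Full polarization of the reflected beam means tan θ_B = n₂/n₁, where n₁ is the incident medium (material X).
n₂ = n₁ tan θ_B = 1.843 × tan 39.53° = 1.521.

n ≈ 1.521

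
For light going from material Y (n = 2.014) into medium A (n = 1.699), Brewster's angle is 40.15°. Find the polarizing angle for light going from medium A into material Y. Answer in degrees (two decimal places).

Reversing the direction swaps n₁ and n₂, so tan θ_B' = 1/tan θ_B and θ_B' = 90° − θ_B.
Hence θ_B' = 90° − 40.15° = 49.85°.

θ_B' ≈ 49.85°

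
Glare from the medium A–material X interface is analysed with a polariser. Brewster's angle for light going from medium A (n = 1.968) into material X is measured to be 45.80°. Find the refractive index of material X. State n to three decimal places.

n ≈ 2.024

At Brewster's angle, tan θ_B = n₂/n₁ with n₁ on the incident side (medium A) and n₂ on the transmitted side (material X).
n₂ = n₁ tan θ_B = 1.968 × tan 45.80° = 2.024.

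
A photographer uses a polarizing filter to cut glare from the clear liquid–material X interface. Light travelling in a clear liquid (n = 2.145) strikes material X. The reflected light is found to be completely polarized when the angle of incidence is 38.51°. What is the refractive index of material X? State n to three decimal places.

n ≈ 1.707

Full polarization of the reflected beam means tan θ_B = n₂/n₁, where n₁ is the incident medium (a clear liquid).
n₂ = n₁ tan θ_B = 2.145 × tan 38.51° = 1.707.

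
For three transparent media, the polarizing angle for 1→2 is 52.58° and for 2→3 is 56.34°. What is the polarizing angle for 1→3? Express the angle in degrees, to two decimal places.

Each Brewster angle gives a ratio: n₂/n₁ = tan 52.58° = 1.3070, n₃/n₂ = tan 56.34° = 1.5017.
So n₃/n₁ = (n₂/n₁)(n₃/n₂) = 1.3070 × 1.5017 = 1.9627.
θ_B(1→3) = arctan(1.9627) = 63.00°.

θ_B ≈ 63.00°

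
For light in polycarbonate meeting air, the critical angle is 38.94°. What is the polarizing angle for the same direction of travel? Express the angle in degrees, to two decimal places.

At the critical angle sin θ_c = n₂/n₁, giving n₂/n₁ = sin 38.94° = 0.6285.
Then tan θ_B = n₂/n₁ = 0.6285, so θ_B = arctan 0.6285 = 32.15°.

θ_B ≈ 32.15°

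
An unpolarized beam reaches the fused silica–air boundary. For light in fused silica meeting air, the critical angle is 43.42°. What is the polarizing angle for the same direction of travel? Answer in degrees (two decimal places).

θ_B ≈ 34.50°

At the critical angle sin θ_c = n₂/n₁, giving n₂/n₁ = sin 43.42° = 0.6873.
Then tan θ_B = n₂/n₁ = 0.6873, so θ_B = arctan 0.6873 = 34.50°.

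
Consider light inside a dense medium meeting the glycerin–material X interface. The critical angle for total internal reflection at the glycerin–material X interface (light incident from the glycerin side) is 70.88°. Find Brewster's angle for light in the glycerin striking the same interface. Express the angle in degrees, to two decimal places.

sin θ_c = n₂/n₁, so n₂/n₁ = sin 70.88° = 0.9448.
Brewster: tan θ_B = n₂/n₁ = 0.9448.
θ_B = arctan(0.9448) = 43.38°.

θ_B ≈ 43.38°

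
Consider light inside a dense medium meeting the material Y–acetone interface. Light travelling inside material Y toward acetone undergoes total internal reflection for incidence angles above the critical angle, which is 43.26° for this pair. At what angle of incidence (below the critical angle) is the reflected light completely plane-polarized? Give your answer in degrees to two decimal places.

θ_B ≈ 34.42°

sin θ_c = n₂/n₁, so n₂/n₁ = sin 43.26° = 0.6853.
Brewster: tan θ_B = n₂/n₁ = 0.6853.
θ_B = arctan(0.6853) = 34.42°.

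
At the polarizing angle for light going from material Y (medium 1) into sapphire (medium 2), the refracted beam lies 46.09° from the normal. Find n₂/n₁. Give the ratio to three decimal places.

n₂/n₁ ≈ 0.963

θ_B + θ_t = 90°, so θ_B = 90° − 46.09° = 43.91°.
tan θ_B = n₂/n₁, so n₂/n₁ = tan 43.91° = 0.963.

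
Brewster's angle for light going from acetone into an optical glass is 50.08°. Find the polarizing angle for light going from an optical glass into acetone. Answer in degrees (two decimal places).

tan θ_B' = n₁/n₂ = 1/tan θ_B, so θ_B' = 90° − θ_B.
θ_B' = 90° − 50.08° = 39.92°.

θ_B' ≈ 39.92°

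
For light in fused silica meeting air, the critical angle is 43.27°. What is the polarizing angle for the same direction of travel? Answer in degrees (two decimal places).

θ_B ≈ 34.43°

n₂/n₁ = sin θ_c = sin 43.27° = 0.6854.
tan θ_B equals the same ratio, so θ_B = arctan(0.6854) = 34.43°.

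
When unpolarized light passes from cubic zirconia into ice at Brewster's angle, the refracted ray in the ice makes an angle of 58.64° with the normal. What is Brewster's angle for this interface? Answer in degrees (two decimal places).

θ_B ≈ 31.36°

Since the reflected and refracted rays are at right angles at the polarizing angle, θ_B + θ_t = 90°.
So θ_B = 90° − θ_t = 90° − 58.64° = 31.36°.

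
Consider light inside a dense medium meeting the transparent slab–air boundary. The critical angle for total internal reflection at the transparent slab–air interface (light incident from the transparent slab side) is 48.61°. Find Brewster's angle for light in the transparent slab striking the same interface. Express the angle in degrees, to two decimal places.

θ_B ≈ 36.88°

sin θ_c = n₂/n₁, so n₂/n₁ = sin 48.61° = 0.7502.
Brewster: tan θ_B = n₂/n₁ = 0.7502.
θ_B = arctan(0.7502) = 36.88°.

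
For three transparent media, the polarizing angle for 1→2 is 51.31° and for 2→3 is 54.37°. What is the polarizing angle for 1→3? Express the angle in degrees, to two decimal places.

Each Brewster angle gives a ratio: n₂/n₁ = tan 51.31° = 1.2487, n₃/n₂ = tan 54.37° = 1.3952.
So n₃/n₁ = (n₂/n₁)(n₃/n₂) = 1.2487 × 1.3952 = 1.7422.
θ_B(1→3) = arctan(1.7422) = 60.14°.

θ_B ≈ 60.14°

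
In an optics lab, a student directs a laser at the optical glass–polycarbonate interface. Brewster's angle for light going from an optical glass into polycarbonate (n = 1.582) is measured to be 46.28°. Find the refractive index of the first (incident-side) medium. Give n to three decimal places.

Brewster's law: tan θ_B = n₂/n₁ (light incident in an optical glass, refracted into polycarbonate).
n₁ = n₂ / tan θ_B = 1.582 / tan 46.28° = 1.513.

n ≈ 1.513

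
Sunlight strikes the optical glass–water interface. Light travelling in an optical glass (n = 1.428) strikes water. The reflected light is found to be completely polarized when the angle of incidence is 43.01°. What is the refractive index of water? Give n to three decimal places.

n ≈ 1.332

Brewster's law: tan θ_B = n₂/n₁ (light incident in an optical glass, refracted into water).
n₂ = n₁ tan θ_B = 1.428 × tan 43.01° = 1.332.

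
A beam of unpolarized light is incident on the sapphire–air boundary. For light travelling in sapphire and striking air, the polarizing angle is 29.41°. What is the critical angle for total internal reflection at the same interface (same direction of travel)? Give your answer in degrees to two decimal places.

tan θ_B = n₂/n₁ = tan 29.41° = 0.5637.
Total internal reflection: sin θ_c = n₂/n₁ = 0.5637.
θ_c = arcsin(0.5637) = 34.31°.

θ_c ≈ 34.31°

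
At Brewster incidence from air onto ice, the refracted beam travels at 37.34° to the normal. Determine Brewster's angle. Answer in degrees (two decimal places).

At Brewster's angle the reflected and refracted rays are perpendicular, so θ_B + θ_t = 90°.
So θ_B = 90° − θ_t = 90° − 37.34° = 52.66°.

θ_B ≈ 52.66°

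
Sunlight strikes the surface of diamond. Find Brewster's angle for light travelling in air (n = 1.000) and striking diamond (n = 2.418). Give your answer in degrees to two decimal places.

θ_B ≈ 67.53°

The reflected p-component vanishes when tan θ_B = n₂/n₁.
Here n₂/n₁ = 2.418/1.000 = 2.4180, and Brewster's law gives tan θ_B = n₂/n₁.
So θ_B = arctan 2.4180 = 67.53°.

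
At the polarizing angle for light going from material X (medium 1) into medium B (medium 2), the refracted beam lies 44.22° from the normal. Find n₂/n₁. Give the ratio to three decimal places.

n₂/n₁ ≈ 1.028

θ_B + θ_t = 90°, so θ_B = 90° − 44.22° = 45.78°.
tan θ_B = n₂/n₁, so n₂/n₁ = tan 45.78° = 1.028.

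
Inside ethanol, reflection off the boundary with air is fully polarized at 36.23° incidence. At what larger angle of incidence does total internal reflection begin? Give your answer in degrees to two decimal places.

n₂/n₁ = tan 36.23° = 0.7327; the critical angle satisfies sin θ_c = n₂/n₁.
θ_c = arcsin(0.7327) = 47.11°.

θ_c ≈ 47.11°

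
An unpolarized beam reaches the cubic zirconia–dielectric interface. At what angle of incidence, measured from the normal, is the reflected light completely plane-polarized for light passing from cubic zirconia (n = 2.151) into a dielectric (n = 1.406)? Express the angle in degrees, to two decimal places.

tan θ_B = n₂/n₁ = 1.406/2.151 = 0.6536. Taking the arctangent, θ_B = 33.17°.

θ_B ≈ 33.17°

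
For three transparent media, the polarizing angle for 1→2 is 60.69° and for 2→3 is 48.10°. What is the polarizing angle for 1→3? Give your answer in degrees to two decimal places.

n₂/n₁ = tan 60.69° = 1.7813 and n₃/n₂ = tan 48.10° = 1.1145.
So n₃/n₁ = (n₂/n₁)(n₃/n₂) = 1.7813 × 1.1145 = 1.9852.
θ_B(1→3) = arctan(1.9852) = 63.26°.

θ_B ≈ 63.26°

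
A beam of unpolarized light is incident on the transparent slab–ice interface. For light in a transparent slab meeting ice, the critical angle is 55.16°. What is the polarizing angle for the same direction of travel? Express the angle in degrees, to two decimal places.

At the critical angle sin θ_c = n₂/n₁, giving n₂/n₁ = sin 55.16° = 0.8208.
Then tan θ_B = n₂/n₁ = 0.8208, so θ_B = arctan 0.8208 = 39.38°.

θ_B ≈ 39.38°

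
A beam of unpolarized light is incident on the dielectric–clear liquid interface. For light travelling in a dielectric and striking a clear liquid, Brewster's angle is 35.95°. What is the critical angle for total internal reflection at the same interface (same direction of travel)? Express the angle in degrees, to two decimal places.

θ_c ≈ 46.49°

n₂/n₁ = tan 35.95° = 0.7252; the critical angle satisfies sin θ_c = n₂/n₁.
θ_c = arcsin(0.7252) = 46.49°.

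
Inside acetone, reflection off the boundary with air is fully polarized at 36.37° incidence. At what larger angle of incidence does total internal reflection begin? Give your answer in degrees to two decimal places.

θ_c ≈ 47.43°

n₂/n₁ = tan 36.37° = 0.7365; the critical angle satisfies sin θ_c = n₂/n₁.
θ_c = arcsin(0.7365) = 47.43°.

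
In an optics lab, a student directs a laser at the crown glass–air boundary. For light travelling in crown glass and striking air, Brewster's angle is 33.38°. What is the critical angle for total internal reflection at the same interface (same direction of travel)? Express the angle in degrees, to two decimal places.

n₂/n₁ = tan 33.38° = 0.6589; the critical angle satisfies sin θ_c = n₂/n₁.
θ_c = arcsin(0.6589) = 41.21°.

θ_c ≈ 41.21°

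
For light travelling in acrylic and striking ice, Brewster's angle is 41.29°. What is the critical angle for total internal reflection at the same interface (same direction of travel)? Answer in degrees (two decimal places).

tan θ_B = n₂/n₁ = tan 41.29° = 0.8782.
Total internal reflection: sin θ_c = n₂/n₁ = 0.8782.
θ_c = arcsin(0.8782) = 61.43°.

θ_c ≈ 61.43°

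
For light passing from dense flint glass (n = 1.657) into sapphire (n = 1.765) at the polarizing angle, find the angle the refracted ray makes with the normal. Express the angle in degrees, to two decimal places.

First find Brewster's angle: tan θ_B = 1.765/1.657 = 1.0652, giving θ_B = 46.81°.
At Brewster's angle the reflected and refracted rays are perpendicular, so θ_t = 90° − θ_B = 90° − 46.81° = 43.19°.

θ_t ≈ 43.19°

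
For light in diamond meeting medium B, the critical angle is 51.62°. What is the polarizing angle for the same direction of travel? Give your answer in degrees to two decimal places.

θ_B ≈ 38.09°

At the critical angle sin θ_c = n₂/n₁, giving n₂/n₁ = sin 51.62° = 0.7839.
Then tan θ_B = n₂/n₁ = 0.7839, so θ_B = arctan 0.7839 = 38.09°.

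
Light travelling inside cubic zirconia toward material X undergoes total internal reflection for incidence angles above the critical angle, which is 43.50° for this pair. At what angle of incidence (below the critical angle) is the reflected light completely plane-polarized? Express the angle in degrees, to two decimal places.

n₂/n₁ = sin θ_c = sin 43.50° = 0.6884.
tan θ_B equals the same ratio, so θ_B = arctan(0.6884) = 34.54°.

θ_B ≈ 34.54°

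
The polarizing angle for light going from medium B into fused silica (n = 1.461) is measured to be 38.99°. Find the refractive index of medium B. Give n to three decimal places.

Brewster's law: tan θ_B = n₂/n₁ (light incident in medium B, refracted into fused silica).
n₁ = n₂ / tan θ_B = 1.461 / tan 38.99° = 1.805.

n ≈ 1.805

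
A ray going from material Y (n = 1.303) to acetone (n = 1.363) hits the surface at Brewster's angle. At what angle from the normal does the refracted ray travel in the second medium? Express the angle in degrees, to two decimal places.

tan θ_B = n₂/n₁ = 1.363/1.303 = 1.0460, so θ_B = 46.29°.
Since θ_B + θ_t = 90° at Brewster incidence, θ_t = 90° − 46.29° = 43.71°.

θ_t ≈ 43.71°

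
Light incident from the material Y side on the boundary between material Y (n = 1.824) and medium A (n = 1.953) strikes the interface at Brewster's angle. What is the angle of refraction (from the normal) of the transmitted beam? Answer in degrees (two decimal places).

θ_t ≈ 43.04°

θ_B = arctan(n₂/n₁) = arctan(1.953/1.824) = 46.96°.
The refracted ray is perpendicular to the reflected ray, so θ_t = 90° − θ_B = 43.04°.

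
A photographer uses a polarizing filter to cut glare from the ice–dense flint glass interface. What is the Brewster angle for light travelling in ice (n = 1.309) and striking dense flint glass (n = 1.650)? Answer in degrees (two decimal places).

θ_B ≈ 51.57°

Here n₂/n₁ = 1.650/1.309 = 1.2605, and Brewster's law gives tan θ_B = n₂/n₁. Taking the arctangent, θ_B = 51.57°.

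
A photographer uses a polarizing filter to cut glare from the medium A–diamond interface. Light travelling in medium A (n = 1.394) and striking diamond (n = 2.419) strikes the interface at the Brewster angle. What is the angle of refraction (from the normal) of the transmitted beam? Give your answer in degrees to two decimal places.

θ_t ≈ 29.95°

tan θ_B = n₂/n₁ = 2.419/1.394 = 1.7353, so θ_B = 60.05°.
The refracted ray is perpendicular to the reflected ray, so θ_t = 90° − θ_B = 29.95°.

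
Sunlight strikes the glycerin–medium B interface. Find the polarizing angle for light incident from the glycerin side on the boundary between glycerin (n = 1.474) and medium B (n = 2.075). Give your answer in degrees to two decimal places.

Here n₂/n₁ = 2.075/1.474 = 1.4077, and Brewster's law gives tan θ_B = n₂/n₁. Taking the arctangent, θ_B = 54.61°.

θ_B ≈ 54.61°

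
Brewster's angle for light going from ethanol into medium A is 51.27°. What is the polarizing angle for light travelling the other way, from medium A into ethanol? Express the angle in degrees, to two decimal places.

θ_B' ≈ 38.73°

Reversing the direction swaps n₁ and n₂, so tan θ_B' = 1/tan θ_B and θ_B' = 90° − θ_B.
Hence θ_B' = 90° − 51.27° = 38.73°.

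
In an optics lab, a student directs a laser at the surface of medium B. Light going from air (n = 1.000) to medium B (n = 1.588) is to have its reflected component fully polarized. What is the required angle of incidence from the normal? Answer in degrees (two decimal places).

θ_B ≈ 57.80°

At Brewster's angle the reflected and refracted rays are perpendicular, which with Snell's law gives tan θ_B = n₂/n₁.
Here n₂/n₁ = 1.588/1.000 = 1.5880, and Brewster's law gives tan θ_B = n₂/n₁.
θ_B = arctan(1.5880) = 57.80°.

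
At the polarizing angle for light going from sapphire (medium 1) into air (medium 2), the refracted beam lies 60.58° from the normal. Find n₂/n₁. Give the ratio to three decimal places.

n₂/n₁ ≈ 0.564

θ_B + θ_t = 90°, so θ_B = 90° − 60.58° = 29.42°.
Then n₂/n₁ = tan θ_B = tan 29.42° = 0.564.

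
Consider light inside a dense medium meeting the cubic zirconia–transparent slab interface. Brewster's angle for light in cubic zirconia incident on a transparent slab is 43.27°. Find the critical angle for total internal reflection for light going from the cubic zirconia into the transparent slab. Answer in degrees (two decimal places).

tan θ_B = n₂/n₁ = tan 43.27° = 0.9414.
Total internal reflection: sin θ_c = n₂/n₁ = 0.9414.
θ_c = arcsin(0.9414) = 70.28°.

θ_c ≈ 70.28°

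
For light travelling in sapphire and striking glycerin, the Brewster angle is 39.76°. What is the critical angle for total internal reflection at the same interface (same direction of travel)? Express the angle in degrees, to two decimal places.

θ_c ≈ 56.30°

tan θ_B = n₂/n₁ = tan 39.76° = 0.8320.
Total internal reflection: sin θ_c = n₂/n₁ = 0.8320.
θ_c = arcsin(0.8320) = 56.30°.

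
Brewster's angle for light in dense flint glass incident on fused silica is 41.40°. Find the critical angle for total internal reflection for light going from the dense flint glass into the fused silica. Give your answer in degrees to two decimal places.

θ_c ≈ 61.84°

tan θ_B = n₂/n₁ = tan 41.40° = 0.8816.
Total internal reflection: sin θ_c = n₂/n₁ = 0.8816.
θ_c = arcsin(0.8816) = 61.84°.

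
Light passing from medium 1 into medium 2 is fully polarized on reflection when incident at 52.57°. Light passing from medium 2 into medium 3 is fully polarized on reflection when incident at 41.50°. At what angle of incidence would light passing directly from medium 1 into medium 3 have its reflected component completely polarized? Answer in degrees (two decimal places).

Each Brewster angle gives a ratio: n₂/n₁ = tan 52.57° = 1.3065, n₃/n₂ = tan 41.50° = 0.8847.
Multiplying, n₃/n₁ = 1.3065 × 0.8847 = 1.1559, and θ_B(1→3) = arctan 1.1559 = 49.14°.

θ_B ≈ 49.14°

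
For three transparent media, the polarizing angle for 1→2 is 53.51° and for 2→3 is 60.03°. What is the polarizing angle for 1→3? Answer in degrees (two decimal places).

n₂/n₁ = tan 53.51° = 1.3519 and n₃/n₂ = tan 60.03° = 1.7341.
Multiplying, n₃/n₁ = 1.3519 × 1.7341 = 2.3444, and θ_B(1→3) = arctan 2.3444 = 66.90°.

θ_B ≈ 66.90°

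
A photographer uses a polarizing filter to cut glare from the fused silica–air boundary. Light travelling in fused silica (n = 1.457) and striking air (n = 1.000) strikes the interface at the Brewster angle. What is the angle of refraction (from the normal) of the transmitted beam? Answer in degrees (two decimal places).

First find Brewster's angle: tan θ_B = 1.000/1.457 = 0.6863, giving θ_B = 34.46°.
At Brewster's angle the reflected and refracted rays are perpendicular, so θ_t = 90° − θ_B = 90° − 34.46° = 55.54°.

θ_t ≈ 55.54°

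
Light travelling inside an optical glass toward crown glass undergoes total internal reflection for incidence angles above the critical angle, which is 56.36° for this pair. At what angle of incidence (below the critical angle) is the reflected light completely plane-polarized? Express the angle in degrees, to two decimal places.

n₂/n₁ = sin θ_c = sin 56.36° = 0.8325.
tan θ_B equals the same ratio, so θ_B = arctan(0.8325) = 39.78°.

θ_B ≈ 39.78°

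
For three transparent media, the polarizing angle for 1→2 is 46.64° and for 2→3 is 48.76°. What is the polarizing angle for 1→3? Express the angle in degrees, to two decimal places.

Each Brewster angle gives a ratio: n₂/n₁ = tan 46.64° = 1.0590, n₃/n₂ = tan 48.76° = 1.1407.
n₃/n₁ = 1.2079. Then tan θ_B(1→3) = n₃/n₁, so θ_B(1→3) = arctan(1.2079) = 50.38°.

θ_B ≈ 50.38°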